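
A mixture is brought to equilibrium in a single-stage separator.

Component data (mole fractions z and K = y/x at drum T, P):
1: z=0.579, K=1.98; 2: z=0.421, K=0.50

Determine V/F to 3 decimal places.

Binary case is linear: z₁(K₁−1)(1+V/F(K₂−1)) + z₂(K₂−1)(1+V/F(K₁−1)) = 0
⇒ V/F = [z₁(K₁−1)+z₂(K₂−1)] / [−(K₁−1)(K₂−1)] = 0.3569/0.4900 = 0.728

V/F = 0.728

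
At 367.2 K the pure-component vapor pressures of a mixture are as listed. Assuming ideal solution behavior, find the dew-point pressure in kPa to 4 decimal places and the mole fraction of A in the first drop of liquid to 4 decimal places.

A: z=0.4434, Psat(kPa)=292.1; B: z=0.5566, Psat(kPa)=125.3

Pdew = 167.7821 kPa, x_A = 0.2547

At the dew point ψ → 1, so Σzᵢ/Kᵢ = 1 with Kᵢ = Pᵢˢᵃᵗ/P ⇒ 1/P = Σzᵢ/Pᵢˢᵃᵗ.
1/P = 0.4434/292.1 + 0.5566/125.3 = 0.0059601 ⇒ P = 167.7821 kPa
xᵢ = zᵢP/Pᵢˢᵃᵗ ⇒ x_A = 0.4434·167.7821/292.1 = 0.2547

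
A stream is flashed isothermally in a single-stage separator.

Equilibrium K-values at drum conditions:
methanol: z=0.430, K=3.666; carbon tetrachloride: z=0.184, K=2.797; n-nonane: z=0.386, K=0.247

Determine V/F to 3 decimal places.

Iterate (Newton) starting at V/F = 0.5:
  V/F = 0.500: g = 0.1994, g' = -1.289 → V/F = 0.655
  V/F = 0.655: g = -0.0037, g' = -1.382 → V/F = 0.652
Converged at V/F = 0.652.

V/F = 0.652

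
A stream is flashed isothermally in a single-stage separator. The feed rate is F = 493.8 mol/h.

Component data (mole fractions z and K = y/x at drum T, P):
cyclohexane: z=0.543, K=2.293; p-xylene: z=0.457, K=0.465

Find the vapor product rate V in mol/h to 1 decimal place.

Rachford–Rice: g(β) = Σ zᵢ(Kᵢ−1)/(1+β(Kᵢ−1)) = 0.
g(0) = ΣzᵢKᵢ − 1 = 0.458 and g(1) = 1 − Σzᵢ/Kᵢ = -0.220, so a root lies in (0, 1).
Iterate (Newton) starting at β = 0.46:
  β = 0.460: g = 0.1159, g' = -0.587 → β = 0.657
  β = 0.657: g = 0.0023, g' = -0.576 → β = 0.662
Converged at β = 0.662.
Then V = β·F = 0.6615·493.8 = 326.7 mol/h and L = F − V = 167.1 mol/h.

V = 326.7 mol/h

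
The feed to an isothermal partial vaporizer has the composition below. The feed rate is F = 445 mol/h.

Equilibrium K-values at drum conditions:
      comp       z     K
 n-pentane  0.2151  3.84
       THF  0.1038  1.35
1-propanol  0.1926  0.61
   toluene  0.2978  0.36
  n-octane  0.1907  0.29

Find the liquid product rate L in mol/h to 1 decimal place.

L = 370.2 mol/h

Rachford–Rice: g(β) = Σ zᵢ(Kᵢ−1)/(1+β(Kᵢ−1)) = 0.
Feasibility: ΣzᵢKᵢ = 1.2461, Σzᵢ/Kᵢ = 1.9335 — both > 1, two phases present.
Newton–Raphson from β = 0.5:
  β = 0.5000: g = -0.30016, g' = -0.8455 → β = 0.1450
  β = 0.1450: g = 0.02663, g' = -1.1825 → β = 0.1675
  β = 0.1675: g = 0.00074, g' = -1.1184 → β = 0.1682
Converged at β = 0.1682.
Then V = β·F = 0.1682·445 = 74.8 mol/h and L = F − V = 370.2 mol/h.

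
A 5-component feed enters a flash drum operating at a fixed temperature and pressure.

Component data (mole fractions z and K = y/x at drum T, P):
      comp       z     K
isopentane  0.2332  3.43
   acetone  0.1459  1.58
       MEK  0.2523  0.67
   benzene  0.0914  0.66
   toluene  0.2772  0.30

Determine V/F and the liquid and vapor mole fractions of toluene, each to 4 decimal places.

Newton–Raphson from V/F = 0.33:
  V/F = 0.3300: g = 0.00475, g' = -0.7364 → V/F = 0.3365
Converged at V/F = 0.3365.
Compositions from xᵢ = zᵢ/(1+V/F(Kᵢ−1)), yᵢ = Kᵢxᵢ:
  isopentane: x = 0.1283, y = 0.4401
  acetone: x = 0.1221, y = 0.1929
  MEK: x = 0.2838, y = 0.1902
  benzene: x = 0.1032, y = 0.0681
  toluene: x = 0.3626, y = 0.1088

V/F = 0.3365, x_toluene = 0.3626, y_toluene = 0.1088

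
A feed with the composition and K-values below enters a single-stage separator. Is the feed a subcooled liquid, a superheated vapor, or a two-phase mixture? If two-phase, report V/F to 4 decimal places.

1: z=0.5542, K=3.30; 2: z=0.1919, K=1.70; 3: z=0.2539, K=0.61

superheated vapor

ΣzᵢKᵢ = 2.3100; Σzᵢ/Kᵢ = 0.6971.
Since Σzᵢ/Kᵢ < 1 the mixture is above its dew point — single vapor phase.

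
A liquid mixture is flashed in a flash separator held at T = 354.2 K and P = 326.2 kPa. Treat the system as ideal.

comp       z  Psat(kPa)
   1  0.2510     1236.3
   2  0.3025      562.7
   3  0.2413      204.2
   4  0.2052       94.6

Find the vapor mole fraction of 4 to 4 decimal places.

y_4 = 0.1121

Raoult's law: Kᵢ = Pᵢˢᵃᵗ/P = Pᵢˢᵃᵗ/326.2.
  K_1 = 1236.3/326.2 = 3.790006, K_2 = 562.7/326.2 = 1.725015, K_3 = 204.2/326.2 = 0.625996, K_4 = 94.6/326.2 = 0.290006
Material balance + equilibrium reduce to Σ zᵢ(Kᵢ−1)/(1+ψ(Kᵢ−1)) = 0.
Feasibility: ΣzᵢKᵢ = 1.6837, Σzᵢ/Kᵢ = 1.3346 — both > 1, two phases present.
Newton iteration, ψ⁰ = 0.5:
  ψ = 0.5000: g = 0.11648, g' = -0.7260 → ψ = 0.6604
  ψ = 0.6604: g = 0.00048, g' = -0.7408 → ψ = 0.6611
Converged at ψ = 0.6611.
Compositions from xᵢ = zᵢ/(1+ψ(Kᵢ−1)), yᵢ = Kᵢxᵢ:
  1: x = 0.0882, y = 0.3344
  2: x = 0.2045, y = 0.3527
  3: x = 0.3206, y = 0.2007
  4: x = 0.3867, y = 0.1121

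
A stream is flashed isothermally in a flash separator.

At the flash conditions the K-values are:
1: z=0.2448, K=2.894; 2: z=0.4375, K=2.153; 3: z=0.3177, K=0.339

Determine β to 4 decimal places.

β = 0.8012

Rachford–Rice: g(β) = Σ zᵢ(Kᵢ−1)/(1+β(Kᵢ−1)) = 0.
g(0) = ΣzᵢKᵢ − 1 = 0.7581 and g(1) = 1 − Σzᵢ/Kᵢ = -0.2250, so a root lies in (0, 1).
Newton–Raphson from β = 0.5:
  β = 0.5000: g = 0.24444, g' = -0.7754 → β = 0.8153
  β = 0.8153: g = -0.01316, g' = -0.9431 → β = 0.8013
  β = 0.8013: g = -0.00014, g' = -0.9232 → β = 0.8012
Converged at β = 0.8012.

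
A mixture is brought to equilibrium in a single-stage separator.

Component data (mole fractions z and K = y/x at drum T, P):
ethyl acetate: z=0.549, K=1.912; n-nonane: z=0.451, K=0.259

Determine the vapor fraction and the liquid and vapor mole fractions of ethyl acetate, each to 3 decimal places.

ψ = 0.246, x_ethyl acetate = 0.448, y_ethyl acetate = 0.857

Let ψ = V/F and solve Σ zᵢ(Kᵢ−1)/(1+ψ(Kᵢ−1)) = 0.
Check two-phase: ΣzᵢKᵢ = 1.166 > 1 and Σzᵢ/Kᵢ = 2.028 > 1, so g(0) = 0.166 > 0 and g(1) = -1.028 < 0.
Newton iteration, ψ⁰ = 0.55:
  ψ = 0.550: g = -0.2306, g' = -0.908 → ψ = 0.296
  ψ = 0.296: g = -0.0338, g' = -0.689 → ψ = 0.247
  ψ = 0.247: g = -0.0004, g' = -0.675 → ψ = 0.246
Converged at ψ = 0.246.
Compositions from xᵢ = zᵢ/(1+ψ(Kᵢ−1)), yᵢ = Kᵢxᵢ:
  ethyl acetate: x = 0.448, y = 0.857
  n-nonane: x = 0.552, y = 0.143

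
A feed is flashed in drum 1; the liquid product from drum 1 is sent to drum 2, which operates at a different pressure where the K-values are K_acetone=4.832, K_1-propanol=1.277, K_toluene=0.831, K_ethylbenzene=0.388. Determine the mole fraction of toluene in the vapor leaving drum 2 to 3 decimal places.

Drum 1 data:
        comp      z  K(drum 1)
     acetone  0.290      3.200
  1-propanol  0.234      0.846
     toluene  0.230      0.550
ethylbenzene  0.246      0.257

Drum 1:
Material balance + equilibrium reduce to Σ zᵢ(Kᵢ−1)/(1+ψ₁(Kᵢ−1)) = 0.
Check two-phase: ΣzᵢKᵢ = 1.316 > 1 and Σzᵢ/Kᵢ = 1.743 > 1, so g(0) = 0.316 > 0 and g(1) = -0.743 < 0.
Newton iteration, ψ₁⁰ = 0.5:
  ψ₁ = 0.500: g = -0.1596, g' = -0.746 → ψ₁ = 0.286
  ψ₁ = 0.286: g = 0.0029, g' = -0.815 → ψ₁ = 0.290
Converged at ψ₁ = 0.290.
Drum-1 compositions:
  acetone: x = 0.177, y = 0.567
  1-propanol: x = 0.245, y = 0.207
  toluene: x = 0.264, y = 0.145
  ethylbenzene: x = 0.313, y = 0.081
Drum-2 feed = drum-1 liquid: z₂ = (0.1771, 0.2449, 0.2645, 0.3135).
Drum 2:
Newton iteration, ψ₂⁰ = 0.65:
  ψ₂ = 0.650: g = -0.1169, g' = -0.560 → ψ₂ = 0.441
  ψ₂ = 0.441: g = 0.0015, g' = -0.603 → ψ₂ = 0.444
Converged at ψ₂ = 0.444.
  acetone: x = 0.066, y = 0.317
  1-propanol: x = 0.218, y = 0.279
  toluene: x = 0.286, y = 0.238
  ethylbenzene: x = 0.430, y = 0.167

y_toluene (drum 2) = 0.238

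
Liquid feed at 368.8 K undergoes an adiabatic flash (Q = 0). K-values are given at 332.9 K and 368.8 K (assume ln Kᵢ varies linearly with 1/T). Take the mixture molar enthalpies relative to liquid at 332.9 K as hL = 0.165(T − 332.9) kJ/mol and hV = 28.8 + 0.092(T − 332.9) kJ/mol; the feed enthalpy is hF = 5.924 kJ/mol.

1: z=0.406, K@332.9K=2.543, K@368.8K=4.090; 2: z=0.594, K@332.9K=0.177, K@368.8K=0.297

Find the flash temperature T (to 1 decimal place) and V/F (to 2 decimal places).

Adiabatic flash: solve Rachford–Rice at each trial T, then check hF = ψ·hV(T) + (1−ψ)·hL(T).
  T = 332.9 K: K = (2.543, 0.177), RR gives ψ = 0.108, H_out = 3.121 kJ/mol
  T = 368.8 K: K = (4.090, 0.297), RR gives ψ = 0.385, H_out = 16.010 kJ/mol
  T = 350.9 K: K = (3.267, 0.233), RR gives ψ = 0.267, H_out = 10.307 kJ/mol
  T = 341.9 K: K = (2.892, 0.204), RR gives ψ = 0.196, H_out = 6.995 kJ/mol
  T = 337.4 K: K = (2.714, 0.190), RR gives ψ = 0.155, H_out = 5.147 kJ/mol
  T = 339.6 K: K = (2.800, 0.197), RR gives ψ = 0.175, H_out = 6.070 kJ/mol
  T = 338.5 K: K = (2.757, 0.193), RR gives ψ = 0.165, H_out = 5.613 kJ/mol
Linear interpolation between T = 338.5 (H_out = 5.613) and T = 339.6 (H_out = 6.070) on hF = 5.924 gives T ≈ 339.2 K, at which ψ = 0.17.

T = 339.2 K, V/F = 0.17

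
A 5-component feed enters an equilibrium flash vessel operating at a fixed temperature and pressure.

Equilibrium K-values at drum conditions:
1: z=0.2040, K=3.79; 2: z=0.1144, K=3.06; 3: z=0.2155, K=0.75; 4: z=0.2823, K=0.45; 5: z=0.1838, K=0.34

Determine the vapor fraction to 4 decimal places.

Material balance + equilibrium reduce to Σ zᵢ(Kᵢ−1)/(1+ψ(Kᵢ−1)) = 0.
g(0) = ΣzᵢKᵢ − 1 = 0.4744 and g(1) = 1 − Σzᵢ/Kᵢ = -0.5465, so a root lies in (0, 1).
Iterate (Newton) starting at ψ = 0.65:
  ψ = 0.6500: g = -0.21538, g' = -0.7610 → ψ = 0.3670
  ψ = 0.3670: g = 0.00152, g' = -0.8349 → ψ = 0.3688
Converged at ψ = 0.3688.

ψ = 0.3688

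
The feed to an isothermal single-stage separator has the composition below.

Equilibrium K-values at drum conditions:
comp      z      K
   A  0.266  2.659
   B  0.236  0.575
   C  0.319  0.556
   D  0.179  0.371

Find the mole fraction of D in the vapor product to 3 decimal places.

Material balance + equilibrium reduce to Σ zᵢ(Kᵢ−1)/(1+ψ(Kᵢ−1)) = 0.
g(0) = ΣzᵢKᵢ − 1 = 0.087 and g(1) = 1 − Σzᵢ/Kᵢ = -0.567, so a root lies in (0, 1).
Newton iteration, ψ⁰ = 0.56:
  ψ = 0.560: g = -0.2652, g' = -0.550 → ψ = 0.078
  ψ = 0.078: g = 0.0218, g' = -0.765 → ψ = 0.107
Converged at ψ = 0.107.
Compositions from xᵢ = zᵢ/(1+ψ(Kᵢ−1)), yᵢ = Kᵢxᵢ:
  A: x = 0.226, y = 0.600
  B: x = 0.247, y = 0.142
  C: x = 0.335, y = 0.186
  D: x = 0.192, y = 0.071

y_D = 0.071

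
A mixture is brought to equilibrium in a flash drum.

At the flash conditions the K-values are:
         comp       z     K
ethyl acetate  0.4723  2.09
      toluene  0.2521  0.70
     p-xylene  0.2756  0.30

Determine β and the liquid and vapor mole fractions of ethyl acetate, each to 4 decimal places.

Newton–Raphson from β = 0.47:
  β = 0.4700: g = -0.03514, g' = -0.5760 → β = 0.4090
  β = 0.4090: g = -0.00045, g' = -0.5630 → β = 0.4082
Converged at β = 0.4082.
Compositions from xᵢ = zᵢ/(1+β(Kᵢ−1)), yᵢ = Kᵢxᵢ:
  ethyl acetate: x = 0.3269, y = 0.6831
  toluene: x = 0.2873, y = 0.2011
  p-xylene: x = 0.3859, y = 0.1158

β = 0.4082, x_ethyl acetate = 0.3269, y_ethyl acetate = 0.6831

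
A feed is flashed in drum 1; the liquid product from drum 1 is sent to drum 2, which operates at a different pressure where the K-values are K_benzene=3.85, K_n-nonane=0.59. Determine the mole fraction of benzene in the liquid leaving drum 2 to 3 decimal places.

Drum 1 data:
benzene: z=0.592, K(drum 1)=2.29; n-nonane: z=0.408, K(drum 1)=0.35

Drum 1:
Material balance + equilibrium reduce to Σ zᵢ(Kᵢ−1)/(1+ψ₁(Kᵢ−1)) = 0.
Feasibility: ΣzᵢKᵢ = 1.498, Σzᵢ/Kᵢ = 1.424 — both > 1, two phases present.
Newton iteration, ψ₁⁰ = 0.5:
  ψ₁ = 0.500: g = 0.0714, g' = -0.742 → ψ₁ = 0.596
  ψ₁ = 0.596: g = -0.0013, g' = -0.774 → ψ₁ = 0.594
Converged at ψ₁ = 0.594.
Drum-1 compositions:
  benzene: x = 0.335, y = 0.767
  n-nonane: x = 0.665, y = 0.233
Drum-2 feed = drum-1 liquid: z₂ = (0.3351, 0.6649).
Drum 2:
Rachford–Rice: g(ψ₂) = Σ zᵢ(Kᵢ−1)/(1+ψ₂(Kᵢ−1)) = 0.
Check two-phase: ΣzᵢKᵢ = 1.682 > 1 and Σzᵢ/Kᵢ = 1.214 > 1, so g(0) = 0.682 > 0 and g(1) = -0.214 < 0.
Binary case is linear: z₁(K₁−1)(1+ψ₂(K₂−1)) + z₂(K₂−1)(1+ψ₂(K₁−1)) = 0
⇒ ψ₂ = [z₁(K₁−1)+z₂(K₂−1)] / [−(K₁−1)(K₂−1)] = 0.6823/1.1685 = 0.584
  benzene: x = 0.126, y = 0.484
  n-nonane: x = 0.874, y = 0.516

x_benzene (drum 2) = 0.126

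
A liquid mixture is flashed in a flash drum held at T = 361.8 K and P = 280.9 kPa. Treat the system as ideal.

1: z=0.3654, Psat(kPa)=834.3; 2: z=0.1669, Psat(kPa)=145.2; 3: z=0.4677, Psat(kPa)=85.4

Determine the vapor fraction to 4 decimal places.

ψ = 0.2466

Raoult's law: Kᵢ = Pᵢˢᵃᵗ/P = Pᵢˢᵃᵗ/280.9.
  K_1 = 834.3/280.9 = 2.970096, K_2 = 145.2/280.9 = 0.516910, K_3 = 85.4/280.9 = 0.304023
Newton–Raphson from ψ = 0.68:
  ψ = 0.6800: g = -0.43036, g' = -1.1620 → ψ = 0.3096
  ψ = 0.3096: g = -0.06261, g' = -0.9691 → ψ = 0.2450
  ψ = 0.2450: g = 0.00162, g' = -1.0245 → ψ = 0.2466
Converged at ψ = 0.2466.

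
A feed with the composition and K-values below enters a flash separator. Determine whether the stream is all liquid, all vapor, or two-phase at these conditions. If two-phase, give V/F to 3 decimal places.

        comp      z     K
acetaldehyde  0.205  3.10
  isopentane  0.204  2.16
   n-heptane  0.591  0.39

ΣzᵢKᵢ = 1.307; Σzᵢ/Kᵢ = 1.676.
Both exceed 1, so a two-phase solution exists.
Rachford–Rice: g(ψ) = Σ zᵢ(Kᵢ−1)/(1+ψ(Kᵢ−1)) = 0.
Newton–Raphson from ψ = 0.5:
  ψ = 0.500: g = -0.1589, g' = -0.780 → ψ = 0.296
  ψ = 0.296: g = 0.0014, g' = -0.823 → ψ = 0.298
Converged at ψ = 0.298.

two-phase, V/F = 0.298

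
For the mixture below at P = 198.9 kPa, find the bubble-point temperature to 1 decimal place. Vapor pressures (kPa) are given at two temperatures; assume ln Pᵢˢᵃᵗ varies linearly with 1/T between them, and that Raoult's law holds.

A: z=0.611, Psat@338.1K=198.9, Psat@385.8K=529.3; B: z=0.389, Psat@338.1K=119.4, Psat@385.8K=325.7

T = 345.4 K

Bubble-point temperature: ΣzᵢPᵢˢᵃᵗ(T) = P. Interpolate ln Pᵢˢᵃᵗ = aᵢ + bᵢ/T.
  T = 338.1 K: ΣzᵢPᵢˢᵃᵗ = 167.97 kPa
  T = 385.8 K: ΣzᵢPᵢˢᵃᵗ = 450.10 kPa
  T = 362.0 K: ΣzᵢPᵢˢᵃᵗ = 284.33 kPa
  T = 350.1 K: ΣzᵢPᵢˢᵃᵗ = 220.75 kPa
  T = 344.1 K: ΣzᵢPᵢˢᵃᵗ = 193.02 kPa
  T = 347.1 K: ΣzᵢPᵢˢᵃᵗ = 206.54 kPa
  T = 345.6 K: ΣzᵢPᵢˢᵃᵗ = 199.70 kPa
Interpolating between 344.1 K and 345.6 K gives T ≈ 345.4 K.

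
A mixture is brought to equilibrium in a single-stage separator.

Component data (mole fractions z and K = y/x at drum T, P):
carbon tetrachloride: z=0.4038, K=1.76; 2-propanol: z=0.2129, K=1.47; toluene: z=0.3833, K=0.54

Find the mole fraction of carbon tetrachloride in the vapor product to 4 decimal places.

y_carbon tetrachloride = 0.4525

Newton iteration, β⁰ = 0.37:
  β = 0.3700: g = 0.11229, g' = -0.2940 → β = 0.7519
  β = 0.7519: g = -0.00033, g' = -0.3097 → β = 0.7509
Converged at β = 0.7509.
Compositions from xᵢ = zᵢ/(1+β(Kᵢ−1)), yᵢ = Kᵢxᵢ:
  carbon tetrachloride: x = 0.2571, y = 0.4525
  2-propanol: x = 0.1574, y = 0.2313
  toluene: x = 0.5855, y = 0.3162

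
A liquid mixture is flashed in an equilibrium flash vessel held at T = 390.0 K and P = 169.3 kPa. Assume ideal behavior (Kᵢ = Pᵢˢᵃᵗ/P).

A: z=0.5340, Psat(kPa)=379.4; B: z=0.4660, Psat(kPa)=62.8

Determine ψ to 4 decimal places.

Raoult's law: Kᵢ = Pᵢˢᵃᵗ/P = Pᵢˢᵃᵗ/169.3.
  K_A = 379.4/169.3 = 2.240992, K_B = 62.8/169.3 = 0.370939
Let ψ = V/F and solve Σ zᵢ(Kᵢ−1)/(1+ψ(Kᵢ−1)) = 0.
g(0) = ΣzᵢKᵢ − 1 = 0.3695 and g(1) = 1 − Σzᵢ/Kᵢ = -0.4946, so a root lies in (0, 1).
Binary case is linear: z₁(K₁−1)(1+ψ(K₂−1)) + z₂(K₂−1)(1+ψ(K₁−1)) = 0
⇒ ψ = [z₁(K₁−1)+z₂(K₂−1)] / [−(K₁−1)(K₂−1)] = 0.36955/0.78066 = 0.4734

ψ = 0.4734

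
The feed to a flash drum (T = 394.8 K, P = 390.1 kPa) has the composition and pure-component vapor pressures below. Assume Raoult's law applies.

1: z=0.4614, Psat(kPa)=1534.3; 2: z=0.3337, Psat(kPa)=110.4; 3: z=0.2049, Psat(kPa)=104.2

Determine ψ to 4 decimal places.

ψ = 0.4545

Raoult's law: Kᵢ = Pᵢˢᵃᵗ/P = Pᵢˢᵃᵗ/390.1.
  K_1 = 1534.3/390.1 = 3.933094, K_2 = 110.4/390.1 = 0.283004, K_3 = 104.2/390.1 = 0.267111
Rachford–Rice: g(ψ) = Σ zᵢ(Kᵢ−1)/(1+ψ(Kᵢ−1)) = 0.
g(0) = ΣzᵢKᵢ − 1 = 0.9639 and g(1) = 1 − Σzᵢ/Kᵢ = -1.0635, so a root lies in (0, 1).
Newton iteration, ψ⁰ = 0.64:
  ψ = 0.6400: g = -0.25462, g' = -1.4558 → ψ = 0.4651
  ψ = 0.4651: g = -0.01436, g' = -1.3497 → ψ = 0.4545
Converged at ψ = 0.4545.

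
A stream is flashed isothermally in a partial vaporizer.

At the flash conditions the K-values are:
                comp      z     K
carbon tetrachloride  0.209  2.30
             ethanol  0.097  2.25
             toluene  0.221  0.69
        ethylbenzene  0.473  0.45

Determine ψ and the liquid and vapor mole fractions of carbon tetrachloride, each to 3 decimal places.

Rachford–Rice: g(ψ) = Σ zᵢ(Kᵢ−1)/(1+ψ(Kᵢ−1)) = 0.
g(0) = ΣzᵢKᵢ − 1 = 0.064 and g(1) = 1 − Σzᵢ/Kᵢ = -0.505, so a root lies in (0, 1).
Newton–Raphson from ψ = 0.46:
  ψ = 0.460: g = -0.1812, g' = -0.485 → ψ = 0.086
  ψ = 0.086: g = 0.0102, g' = -0.589 → ψ = 0.104
Converged at ψ = 0.104.
Compositions from xᵢ = zᵢ/(1+ψ(Kᵢ−1)), yᵢ = Kᵢxᵢ:
  carbon tetrachloride: x = 0.184, y = 0.424
  ethanol: x = 0.086, y = 0.193
  toluene: x = 0.228, y = 0.158
  ethylbenzene: x = 0.502, y = 0.226

ψ = 0.104, x_carbon tetrachloride = 0.184, y_carbon tetrachloride = 0.424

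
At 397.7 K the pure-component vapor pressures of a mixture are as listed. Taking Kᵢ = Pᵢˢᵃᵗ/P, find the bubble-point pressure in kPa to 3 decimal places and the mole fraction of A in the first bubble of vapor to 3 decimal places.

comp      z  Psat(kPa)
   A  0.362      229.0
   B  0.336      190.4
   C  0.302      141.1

At the bubble point ψ → 0, so ΣzᵢKᵢ = 1 with Kᵢ = Pᵢˢᵃᵗ/P ⇒ P = ΣzᵢPᵢˢᵃᵗ.
P = 0.362·229.0 + 0.336·190.4 + 0.302·141.1 = 189.485 kPa
yᵢ = zᵢPᵢˢᵃᵗ/P ⇒ y_A = 0.362·229.0/189.485 = 0.437

Pbub = 189.485 kPa, y_A = 0.437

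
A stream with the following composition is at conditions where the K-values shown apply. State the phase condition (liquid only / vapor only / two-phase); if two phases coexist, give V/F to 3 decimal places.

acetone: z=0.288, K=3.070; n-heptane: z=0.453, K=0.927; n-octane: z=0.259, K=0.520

two-phase, V/F = 0.763

ΣzᵢKᵢ = 1.439; Σzᵢ/Kᵢ = 1.081.
Both exceed 1, so a two-phase solution exists.
Rachford–Rice: g(ψ) = Σ zᵢ(Kᵢ−1)/(1+ψ(Kᵢ−1)) = 0.
Newton iteration, ψ⁰ = 0.5:
  ψ = 0.500: g = 0.0951, g' = -0.404 → ψ = 0.735
  ψ = 0.735: g = 0.0093, g' = -0.339 → ψ = 0.763
Converged at ψ = 0.763.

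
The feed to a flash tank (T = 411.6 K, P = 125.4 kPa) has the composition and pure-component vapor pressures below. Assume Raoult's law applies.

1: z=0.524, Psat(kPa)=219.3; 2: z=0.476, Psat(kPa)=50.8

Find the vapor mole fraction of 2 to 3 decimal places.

y_2 = 0.226

Raoult's law: Kᵢ = Pᵢˢᵃᵗ/P = Pᵢˢᵃᵗ/125.4.
  K_1 = 219.3/125.4 = 1.74880, K_2 = 50.8/125.4 = 0.40510
Let ψ = V/F and solve Σ zᵢ(Kᵢ−1)/(1+ψ(Kᵢ−1)) = 0.
Check two-phase: ΣzᵢKᵢ = 1.109 > 1 and Σzᵢ/Kᵢ = 1.475 > 1, so g(0) = 0.109 > 0 and g(1) = -0.475 < 0.
Binary case is linear: z₁(K₁−1)(1+ψ(K₂−1)) + z₂(K₂−1)(1+ψ(K₁−1)) = 0
⇒ ψ = [z₁(K₁−1)+z₂(K₂−1)] / [−(K₁−1)(K₂−1)] = 0.1092/0.4455 = 0.245
Compositions from xᵢ = zᵢ/(1+ψ(Kᵢ−1)), yᵢ = Kᵢxᵢ:
  1: x = 0.443, y = 0.774
  2: x = 0.557, y = 0.226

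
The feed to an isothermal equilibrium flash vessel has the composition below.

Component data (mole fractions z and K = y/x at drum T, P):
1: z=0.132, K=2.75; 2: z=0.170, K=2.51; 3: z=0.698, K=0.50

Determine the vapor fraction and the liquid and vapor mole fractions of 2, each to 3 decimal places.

ψ = 0.171, x_2 = 0.135, y_2 = 0.339

Rachford–Rice: g(ψ) = Σ zᵢ(Kᵢ−1)/(1+ψ(Kᵢ−1)) = 0.
Feasibility: ΣzᵢKᵢ = 1.139, Σzᵢ/Kᵢ = 1.512 — both > 1, two phases present.
Newton–Raphson from ψ = 0.5:
  ψ = 0.500: g = -0.1959, g' = -0.551 → ψ = 0.145
  ψ = 0.145: g = 0.0189, g' = -0.721 → ψ = 0.171
Converged at ψ = 0.171.
Compositions from xᵢ = zᵢ/(1+ψ(Kᵢ−1)), yᵢ = Kᵢxᵢ:
  1: x = 0.102, y = 0.279
  2: x = 0.135, y = 0.339
  3: x = 0.763, y = 0.382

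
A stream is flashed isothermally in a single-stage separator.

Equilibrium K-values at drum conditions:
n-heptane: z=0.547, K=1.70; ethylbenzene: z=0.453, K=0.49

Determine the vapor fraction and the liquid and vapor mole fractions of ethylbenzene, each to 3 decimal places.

Rachford–Rice: g(ψ) = Σ zᵢ(Kᵢ−1)/(1+ψ(Kᵢ−1)) = 0.
g(0) = ΣzᵢKᵢ − 1 = 0.152 and g(1) = 1 − Σzᵢ/Kᵢ = -0.246, so a root lies in (0, 1).
Binary case is linear: z₁(K₁−1)(1+ψ(K₂−1)) + z₂(K₂−1)(1+ψ(K₁−1)) = 0
⇒ ψ = [z₁(K₁−1)+z₂(K₂−1)] / [−(K₁−1)(K₂−1)] = 0.1519/0.3570 = 0.425
Compositions from xᵢ = zᵢ/(1+ψ(Kᵢ−1)), yᵢ = Kᵢxᵢ:
  n-heptane: x = 0.421, y = 0.717
  ethylbenzene: x = 0.579, y = 0.283

ψ = 0.425, x_ethylbenzene = 0.579, y_ethylbenzene = 0.283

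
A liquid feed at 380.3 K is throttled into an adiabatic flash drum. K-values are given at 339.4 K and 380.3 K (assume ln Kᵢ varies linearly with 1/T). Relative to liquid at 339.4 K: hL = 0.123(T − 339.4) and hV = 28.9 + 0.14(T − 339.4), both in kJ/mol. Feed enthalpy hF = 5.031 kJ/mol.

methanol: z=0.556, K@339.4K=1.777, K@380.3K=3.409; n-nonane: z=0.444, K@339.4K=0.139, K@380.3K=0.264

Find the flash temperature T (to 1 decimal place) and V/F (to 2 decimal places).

T = 343.1 K, V/F = 0.16

Adiabatic flash: solve Rachford–Rice at each trial T, then check hF = ψ·hV(T) + (1−ψ)·hL(T).
  T = 339.4 K: K = (1.777, 0.139), RR gives ψ = 0.074, H_out = 2.148 kJ/mol
  T = 380.3 K: K = (3.409, 0.264), RR gives ψ = 0.571, H_out = 21.933 kJ/mol
  T = 359.9 K: K = (2.509, 0.195), RR gives ψ = 0.397, H_out = 14.124 kJ/mol
  T = 349.6 K: K = (2.121, 0.165), RR gives ψ = 0.270, H_out = 9.103 kJ/mol
  T = 344.5 K: K = (1.944, 0.152), RR gives ψ = 0.185, H_out = 5.991 kJ/mol
  T = 341.9 K: K = (1.857, 0.145), RR gives ψ = 0.133, H_out = 4.147 kJ/mol
  T = 343.2 K: K = (1.900, 0.148), RR gives ψ = 0.160, H_out = 5.095 kJ/mol
Linear interpolation between T = 341.9 (H_out = 4.147) and T = 343.2 (H_out = 5.095) on hF = 5.031 gives T ≈ 343.1 K, at which ψ = 0.16.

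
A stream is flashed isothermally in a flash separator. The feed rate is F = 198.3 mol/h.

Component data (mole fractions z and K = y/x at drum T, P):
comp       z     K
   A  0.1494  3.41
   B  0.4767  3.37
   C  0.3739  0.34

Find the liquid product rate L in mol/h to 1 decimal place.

L = 41.3 mol/h

Rachford–Rice: g(β) = Σ zᵢ(Kᵢ−1)/(1+β(Kᵢ−1)) = 0.
g(0) = ΣzᵢKᵢ − 1 = 1.2431 and g(1) = 1 − Σzᵢ/Kᵢ = -0.2850, so a root lies in (0, 1).
Iterate (Newton) starting at β = 0.5:
  β = 0.5000: g = 0.31203, g' = -1.1021 → β = 0.7831
  β = 0.7831: g = 0.00952, g' = -1.1301 → β = 0.7915
Converged at β = 0.7915.
Then V = β·F = 0.7915·198.3 = 157.0 mol/h and L = F − V = 41.3 mol/h.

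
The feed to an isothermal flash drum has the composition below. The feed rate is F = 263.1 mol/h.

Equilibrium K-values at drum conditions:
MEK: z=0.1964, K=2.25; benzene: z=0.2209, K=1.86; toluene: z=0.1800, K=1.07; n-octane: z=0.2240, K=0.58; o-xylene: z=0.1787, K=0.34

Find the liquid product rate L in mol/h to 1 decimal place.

Material balance + equilibrium reduce to Σ zᵢ(Kᵢ−1)/(1+ψ(Kᵢ−1)) = 0.
Feasibility: ΣzᵢKᵢ = 1.2361, Σzᵢ/Kᵢ = 1.2861 — both > 1, two phases present.
Newton–Raphson from ψ = 0.5:
  ψ = 0.5000: g = 0.00098, g' = -0.4336 → ψ = 0.5023
Converged at ψ = 0.5023.
Then V = ψ·F = 0.5023·263.1 = 132.1 mol/h and L = F − V = 131.0 mol/h.

L = 131.0 mol/h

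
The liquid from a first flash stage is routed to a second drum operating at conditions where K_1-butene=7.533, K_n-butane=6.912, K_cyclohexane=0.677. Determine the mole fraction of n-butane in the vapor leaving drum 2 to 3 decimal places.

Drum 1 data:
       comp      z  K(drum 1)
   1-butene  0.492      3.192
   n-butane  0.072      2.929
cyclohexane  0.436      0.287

Drum 1:
Material balance + equilibrium reduce to Σ zᵢ(Kᵢ−1)/(1+ψ₁(Kᵢ−1)) = 0.
Check two-phase: ΣzᵢKᵢ = 1.906 > 1 and Σzᵢ/Kᵢ = 1.698 > 1, so g(0) = 0.906 > 0 and g(1) = -0.698 < 0.
Newton–Raphson from ψ₁ = 0.5:
  ψ₁ = 0.500: g = 0.1021, g' = -1.143 → ψ₁ = 0.589
Converged at ψ₁ = 0.589.
Drum-1 compositions:
  1-butene: x = 0.215, y = 0.686
  n-butane: x = 0.034, y = 0.099
  cyclohexane: x = 0.752, y = 0.216
Drum-2 feed = drum-1 liquid: z₂ = (0.2148, 0.0337, 0.7515).
Drum 2:
Let ψ₂ = V/F and solve Σ zᵢ(Kᵢ−1)/(1+ψ₂(Kᵢ−1)) = 0.
g(0) = ΣzᵢKᵢ − 1 = 1.360 and g(1) = 1 − Σzᵢ/Kᵢ = -0.143, so a root lies in (0, 1).
Newton–Raphson from ψ₂ = 0.5:
  ψ₂ = 0.500: g = 0.0898, g' = -0.690 → ψ₂ = 0.630
  ψ₂ = 0.630: g = 0.0117, g' = -0.527 → ψ₂ = 0.652
  ψ₂ = 0.652: g = 0.0002, g' = -0.507 → ψ₂ = 0.653
Converged at ψ₂ = 0.653.
  1-butene: x = 0.041, y = 0.307
  n-butane: x = 0.007, y = 0.048
  cyclohexane: x = 0.952, y = 0.645

y_n-butane (drum 2) = 0.048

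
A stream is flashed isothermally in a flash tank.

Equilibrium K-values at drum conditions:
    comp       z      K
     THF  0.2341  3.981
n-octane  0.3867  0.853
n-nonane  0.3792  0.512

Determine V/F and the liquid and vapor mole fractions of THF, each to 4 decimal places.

Material balance + equilibrium reduce to Σ zᵢ(Kᵢ−1)/(1+V/F(Kᵢ−1)) = 0.
Check two-phase: ΣzᵢKᵢ = 1.4560 > 1 and Σzᵢ/Kᵢ = 1.2528 > 1, so g(0) = 0.4560 > 0 and g(1) = -0.2528 < 0.
Newton–Raphson from V/F = 0.5:
  V/F = 0.5000: g = -0.02592, g' = -0.5031 → V/F = 0.4485
  V/F = 0.4485: g = 0.00087, g' = -0.5385 → V/F = 0.4501
Converged at V/F = 0.4501.
Compositions from xᵢ = zᵢ/(1+V/F(Kᵢ−1)), yᵢ = Kᵢxᵢ:
  THF: x = 0.1000, y = 0.3980
  n-octane: x = 0.4141, y = 0.3532
  n-nonane: x = 0.4859, y = 0.2488

V/F = 0.4501, x_THF = 0.1000, y_THF = 0.3980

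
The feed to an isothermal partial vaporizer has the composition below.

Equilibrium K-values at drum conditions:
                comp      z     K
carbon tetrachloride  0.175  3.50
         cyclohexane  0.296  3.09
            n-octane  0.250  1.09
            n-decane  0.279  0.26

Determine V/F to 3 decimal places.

Rachford–Rice: g(V/F) = Σ zᵢ(Kᵢ−1)/(1+V/F(Kᵢ−1)) = 0.
Check two-phase: ΣzᵢKᵢ = 1.872 > 1 and Σzᵢ/Kᵢ = 1.448 > 1, so g(0) = 0.872 > 0 and g(1) = -0.448 < 0.
Iterate (Newton) starting at V/F = 0.5:
  V/F = 0.500: g = 0.1908, g' = -0.912 → V/F = 0.709
  V/F = 0.709: g = -0.0063, g' = -1.030 → V/F = 0.703
Converged at V/F = 0.703.

V/F = 0.703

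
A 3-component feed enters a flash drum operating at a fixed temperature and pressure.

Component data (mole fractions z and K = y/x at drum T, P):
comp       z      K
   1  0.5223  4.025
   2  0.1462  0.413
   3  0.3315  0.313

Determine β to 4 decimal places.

Material balance + equilibrium reduce to Σ zᵢ(Kᵢ−1)/(1+β(Kᵢ−1)) = 0.
Feasibility: ΣzᵢKᵢ = 2.2664, Σzᵢ/Kᵢ = 1.5429 — both > 1, two phases present.
Newton iteration, β⁰ = 0.5:
  β = 0.5000: g = 0.16047, g' = -1.2211 → β = 0.6314
  β = 0.6314: g = 0.00436, g' = -1.1796 → β = 0.6351
Converged at β = 0.6351.

β = 0.6351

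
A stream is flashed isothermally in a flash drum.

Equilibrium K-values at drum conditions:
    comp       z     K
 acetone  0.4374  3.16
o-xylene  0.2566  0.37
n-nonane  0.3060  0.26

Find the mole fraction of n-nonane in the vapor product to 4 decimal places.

y_n-nonane = 0.1098

Let ψ = V/F and solve Σ zᵢ(Kᵢ−1)/(1+ψ(Kᵢ−1)) = 0.
g(0) = ΣzᵢKᵢ − 1 = 0.5567 and g(1) = 1 − Σzᵢ/Kᵢ = -1.0089, so a root lies in (0, 1).
Newton–Raphson from ψ = 0.62:
  ψ = 0.6200: g = -0.27979, g' = -1.2193 → ψ = 0.3905
  ψ = 0.3905: g = -0.02041, g' = -1.1111 → ψ = 0.3722
Converged at ψ = 0.3722.
Compositions from xᵢ = zᵢ/(1+ψ(Kᵢ−1)), yᵢ = Kᵢxᵢ:
  acetone: x = 0.2425, y = 0.7662
  o-xylene: x = 0.3352, y = 0.1240
  n-nonane: x = 0.4223, y = 0.1098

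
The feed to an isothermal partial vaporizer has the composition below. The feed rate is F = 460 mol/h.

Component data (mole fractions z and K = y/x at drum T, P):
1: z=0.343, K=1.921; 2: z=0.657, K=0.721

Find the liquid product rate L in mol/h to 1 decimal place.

Material balance + equilibrium reduce to Σ zᵢ(Kᵢ−1)/(1+V/F(Kᵢ−1)) = 0.
Feasibility: ΣzᵢKᵢ = 1.133, Σzᵢ/Kᵢ = 1.090 — both > 1, two phases present.
Iterate (Newton) starting at V/F = 0.61:
  V/F = 0.610: g = -0.0186, g' = -0.194 → V/F = 0.514
  V/F = 0.514: g = 0.0005, g' = -0.204 → V/F = 0.516
Converged at V/F = 0.516.
Then V = V/F·F = 0.5160·460 = 237.4 mol/h and L = F − V = 222.6 mol/h.

L = 222.6 mol/h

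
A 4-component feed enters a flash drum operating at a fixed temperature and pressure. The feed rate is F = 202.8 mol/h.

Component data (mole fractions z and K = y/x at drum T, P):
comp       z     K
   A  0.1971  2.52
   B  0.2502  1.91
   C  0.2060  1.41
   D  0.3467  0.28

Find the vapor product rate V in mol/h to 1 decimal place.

V = 103.3 mol/h

Material balance + equilibrium reduce to Σ zᵢ(Kᵢ−1)/(1+ψ(Kᵢ−1)) = 0.
g(0) = ΣzᵢKᵢ − 1 = 0.3621 and g(1) = 1 − Σzᵢ/Kᵢ = -0.5935, so a root lies in (0, 1).
Newton–Raphson from ψ = 0.5:
  ψ = 0.5000: g = 0.00676, g' = -0.7075 → ψ = 0.5096
  ψ = 0.5096: g = -0.00003, g' = -0.7134 → ψ = 0.5095
Converged at ψ = 0.5095.
Then V = ψ·F = 0.5095·202.8 = 103.3 mol/h and L = F − V = 99.5 mol/h.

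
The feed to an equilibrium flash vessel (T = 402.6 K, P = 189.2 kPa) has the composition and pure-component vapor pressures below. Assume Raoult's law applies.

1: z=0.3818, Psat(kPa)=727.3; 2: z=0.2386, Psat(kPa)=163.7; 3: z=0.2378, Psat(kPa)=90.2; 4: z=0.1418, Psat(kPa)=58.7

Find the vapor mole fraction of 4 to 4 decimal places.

Raoult's law: Kᵢ = Pᵢˢᵃᵗ/P = Pᵢˢᵃᵗ/189.2.
  K_1 = 727.3/189.2 = 3.844080, K_2 = 163.7/189.2 = 0.865222, K_3 = 90.2/189.2 = 0.476744, K_4 = 58.7/189.2 = 0.310254
Newton iteration, β⁰ = 0.5:
  β = 0.5000: g = 0.09603, g' = -0.8080 → β = 0.6188
  β = 0.6188: g = 0.00367, g' = -0.7583 → β = 0.6237
Converged at β = 0.6237.
Compositions from xᵢ = zᵢ/(1+β(Kᵢ−1)), yᵢ = Kᵢxᵢ:
  1: x = 0.1376, y = 0.5291
  2: x = 0.2605, y = 0.2254
  3: x = 0.3530, y = 0.1683
  4: x = 0.2489, y = 0.0772

y_4 = 0.0772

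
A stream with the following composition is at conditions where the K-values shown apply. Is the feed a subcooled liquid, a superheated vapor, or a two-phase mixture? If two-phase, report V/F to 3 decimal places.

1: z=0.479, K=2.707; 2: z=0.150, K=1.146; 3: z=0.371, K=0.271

two-phase, V/F = 0.540

ΣzᵢKᵢ = 1.569; Σzᵢ/Kᵢ = 1.677.
Both exceed 1, so a two-phase solution exists.
Material balance + equilibrium reduce to Σ zᵢ(Kᵢ−1)/(1+ψ(Kᵢ−1)) = 0.
Iterate (Newton) starting at ψ = 0.5:
  ψ = 0.500: g = 0.0360, g' = -0.897 → ψ = 0.540
Converged at ψ = 0.540.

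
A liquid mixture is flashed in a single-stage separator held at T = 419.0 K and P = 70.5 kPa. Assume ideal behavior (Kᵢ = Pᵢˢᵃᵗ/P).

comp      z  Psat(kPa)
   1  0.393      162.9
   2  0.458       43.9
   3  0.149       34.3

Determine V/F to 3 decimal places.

V/F = 0.489

Raoult's law: Kᵢ = Pᵢˢᵃᵗ/P = Pᵢˢᵃᵗ/70.5.
  K_1 = 162.9/70.5 = 2.31064, K_2 = 43.9/70.5 = 0.62270, K_3 = 34.3/70.5 = 0.48652
Rachford–Rice: g(V/F) = Σ zᵢ(Kᵢ−1)/(1+V/F(Kᵢ−1)) = 0.
Feasibility: ΣzᵢKᵢ = 1.266, Σzᵢ/Kᵢ = 1.212 — both > 1, two phases present.
Iterate (Newton) starting at V/F = 0.5:
  V/F = 0.500: g = -0.0048, g' = -0.417 → V/F = 0.489
Converged at V/F = 0.489.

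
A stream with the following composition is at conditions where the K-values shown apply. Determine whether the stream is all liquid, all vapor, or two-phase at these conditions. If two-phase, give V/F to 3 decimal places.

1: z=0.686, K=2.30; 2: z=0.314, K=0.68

ΣzᵢKᵢ = 1.791; Σzᵢ/Kᵢ = 0.760.
Since Σzᵢ/Kᵢ < 1 the mixture is above its dew point — single vapor phase.

all vapor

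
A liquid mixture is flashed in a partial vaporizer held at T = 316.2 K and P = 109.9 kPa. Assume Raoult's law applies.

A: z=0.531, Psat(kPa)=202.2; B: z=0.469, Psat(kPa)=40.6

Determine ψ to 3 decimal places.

ψ = 0.284

Raoult's law: Kᵢ = Pᵢˢᵃᵗ/P = Pᵢˢᵃᵗ/109.9.
  K_A = 202.2/109.9 = 1.83985, K_B = 40.6/109.9 = 0.36943
Let ψ = V/F and solve Σ zᵢ(Kᵢ−1)/(1+ψ(Kᵢ−1)) = 0.
g(0) = ΣzᵢKᵢ − 1 = 0.150 and g(1) = 1 − Σzᵢ/Kᵢ = -0.558, so a root lies in (0, 1).
Newton–Raphson from ψ = 0.5:
  ψ = 0.500: g = -0.1178, g' = -0.584 → ψ = 0.298
  ψ = 0.298: g = -0.0075, g' = -0.522 → ψ = 0.284
Converged at ψ = 0.284.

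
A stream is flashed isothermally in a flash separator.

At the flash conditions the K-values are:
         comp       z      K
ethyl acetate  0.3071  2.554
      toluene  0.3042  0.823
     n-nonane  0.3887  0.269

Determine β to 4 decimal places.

β = 0.1667

Let β = V/F and solve Σ zᵢ(Kᵢ−1)/(1+β(Kᵢ−1)) = 0.
g(0) = ΣzᵢKᵢ − 1 = 0.1393 and g(1) = 1 − Σzᵢ/Kᵢ = -0.9348, so a root lies in (0, 1).
Newton–Raphson from β = 0.48:
  β = 0.4800: g = -0.22323, g' = -0.7476 → β = 0.1814
  β = 0.1814: g = -0.01093, g' = -0.7375 → β = 0.1666
  β = 0.1666: g = 0.00007, g' = -0.7474 → β = 0.1667
Converged at β = 0.1667.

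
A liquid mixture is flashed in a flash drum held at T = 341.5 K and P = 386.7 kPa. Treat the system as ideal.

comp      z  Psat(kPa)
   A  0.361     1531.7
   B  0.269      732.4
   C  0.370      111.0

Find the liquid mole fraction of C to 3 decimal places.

x_C = 0.711

Raoult's law: Kᵢ = Pᵢˢᵃᵗ/P = Pᵢˢᵃᵗ/386.7.
  K_A = 1531.7/386.7 = 3.96095, K_B = 732.4/386.7 = 1.89397, K_C = 111.0/386.7 = 0.28704
Material balance + equilibrium reduce to Σ zᵢ(Kᵢ−1)/(1+ψ(Kᵢ−1)) = 0.
Feasibility: ΣzᵢKᵢ = 2.046, Σzᵢ/Kᵢ = 1.522 — both > 1, two phases present.
Iterate (Newton) starting at ψ = 0.67:
  ψ = 0.670: g = 0.0036, g' = -1.129 → ψ = 0.673
Converged at ψ = 0.673.
Compositions from xᵢ = zᵢ/(1+ψ(Kᵢ−1)), yᵢ = Kᵢxᵢ:
  A: x = 0.121, y = 0.478
  B: x = 0.168, y = 0.318
  C: x = 0.711, y = 0.204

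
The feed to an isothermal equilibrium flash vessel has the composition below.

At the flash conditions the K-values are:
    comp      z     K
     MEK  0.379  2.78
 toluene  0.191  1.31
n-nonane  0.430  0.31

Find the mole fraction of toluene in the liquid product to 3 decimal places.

Rachford–Rice: g(V/F) = Σ zᵢ(Kᵢ−1)/(1+V/F(Kᵢ−1)) = 0.
Feasibility: ΣzᵢKᵢ = 1.437, Σzᵢ/Kᵢ = 1.669 — both > 1, two phases present.
Iterate (Newton) starting at V/F = 0.55:
  V/F = 0.550: g = -0.0867, g' = -0.852 → V/F = 0.448
  V/F = 0.448: g = -0.0023, g' = -0.815 → V/F = 0.445
Converged at V/F = 0.445.
Compositions from xᵢ = zᵢ/(1+V/F(Kᵢ−1)), yᵢ = Kᵢxᵢ:
  MEK: x = 0.211, y = 0.588
  toluene: x = 0.168, y = 0.220
  n-nonane: x = 0.621, y = 0.192

x_toluene = 0.168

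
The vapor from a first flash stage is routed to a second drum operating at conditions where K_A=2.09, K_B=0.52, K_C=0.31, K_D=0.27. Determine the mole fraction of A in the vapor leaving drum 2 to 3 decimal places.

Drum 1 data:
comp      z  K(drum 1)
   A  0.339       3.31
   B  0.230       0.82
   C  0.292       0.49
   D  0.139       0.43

Drum 1:
Rachford–Rice: g(ψ₁) = Σ zᵢ(Kᵢ−1)/(1+ψ₁(Kᵢ−1)) = 0.
g(0) = ΣzᵢKᵢ − 1 = 0.514 and g(1) = 1 − Σzᵢ/Kᵢ = -0.302, so a root lies in (0, 1).
Newton–Raphson from ψ₁ = 0.5:
  ψ₁ = 0.500: g = 0.0072, g' = -0.624 → ψ₁ = 0.512
Converged at ψ₁ = 0.512.
Drum-1 compositions:
  A: x = 0.155, y = 0.514
  B: x = 0.253, y = 0.208
  C: x = 0.395, y = 0.194
  D: x = 0.196, y = 0.084
Drum-2 feed = drum-1 vapor: z₂ = (0.5143, 0.2077, 0.1936, 0.0844).
Drum 2:
Material balance + equilibrium reduce to Σ zᵢ(Kᵢ−1)/(1+ψ₂(Kᵢ−1)) = 0.
Feasibility: ΣzᵢKᵢ = 1.266, Σzᵢ/Kᵢ = 1.583 — both > 1, two phases present.
Iterate (Newton) starting at ψ₂ = 0.5:
  ψ₂ = 0.500: g = -0.0693, g' = -0.665 → ψ₂ = 0.396
  ψ₂ = 0.396: g = -0.0019, g' = -0.635 → ψ₂ = 0.393
Converged at ψ₂ = 0.393.
  A: x = 0.360, y = 0.753
  B: x = 0.256, y = 0.133
  C: x = 0.266, y = 0.082
  D: x = 0.118, y = 0.032

y_A (drum 2) = 0.753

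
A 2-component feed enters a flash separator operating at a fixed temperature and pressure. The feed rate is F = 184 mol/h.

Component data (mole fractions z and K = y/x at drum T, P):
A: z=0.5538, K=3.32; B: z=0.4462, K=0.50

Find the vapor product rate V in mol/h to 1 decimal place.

V = 168.4 mol/h

Rachford–Rice: g(ψ) = Σ zᵢ(Kᵢ−1)/(1+ψ(Kᵢ−1)) = 0.
g(0) = ΣzᵢKᵢ − 1 = 1.0617 and g(1) = 1 − Σzᵢ/Kᵢ = -0.0592, so a root lies in (0, 1).
Newton–Raphson from ψ = 0.5:
  ψ = 0.5000: g = 0.29736, g' = -0.8372 → ψ = 0.8552
  ψ = 0.8552: g = 0.04081, g' = -0.6752 → ψ = 0.9156
  ψ = 0.9156: g = -0.00024, g' = -0.6848 → ψ = 0.9153
Converged at ψ = 0.9153.
Then V = ψ·F = 0.9153·184 = 168.4 mol/h and L = F − V = 15.6 mol/h.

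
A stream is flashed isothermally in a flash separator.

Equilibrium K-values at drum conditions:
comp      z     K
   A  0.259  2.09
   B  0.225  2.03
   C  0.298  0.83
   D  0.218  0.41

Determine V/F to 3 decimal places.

V/F = 0.744

Rachford–Rice: g(V/F) = Σ zᵢ(Kᵢ−1)/(1+V/F(Kᵢ−1)) = 0.
g(0) = ΣzᵢKᵢ − 1 = 0.335 and g(1) = 1 − Σzᵢ/Kᵢ = -0.126, so a root lies in (0, 1).
Newton–Raphson from V/F = 0.32:
  V/F = 0.320: g = 0.1715, g' = -0.429 → V/F = 0.720
  V/F = 0.720: g = 0.0101, g' = -0.416 → V/F = 0.744
Converged at V/F = 0.744.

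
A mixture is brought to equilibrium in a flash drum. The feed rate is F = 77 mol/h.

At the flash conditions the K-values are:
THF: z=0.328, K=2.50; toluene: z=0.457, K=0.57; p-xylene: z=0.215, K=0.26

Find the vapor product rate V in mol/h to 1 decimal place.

V = 12.9 mol/h

Newton iteration, ψ⁰ = 0.67:
  ψ = 0.670: g = -0.3462, g' = -0.813 → ψ = 0.244
  ψ = 0.244: g = -0.0538, g' = -0.676 → ψ = 0.165
  ψ = 0.165: g = 0.0018, g' = -0.725 → ψ = 0.167
Converged at ψ = 0.167.
Then V = ψ·F = 0.1673·77 = 12.9 mol/h and L = F − V = 64.1 mol/h.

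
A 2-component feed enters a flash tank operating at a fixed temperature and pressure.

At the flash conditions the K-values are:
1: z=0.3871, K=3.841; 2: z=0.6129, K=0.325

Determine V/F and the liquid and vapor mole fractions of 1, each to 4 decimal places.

Material balance + equilibrium reduce to Σ zᵢ(Kᵢ−1)/(1+V/F(Kᵢ−1)) = 0.
Check two-phase: ΣzᵢKᵢ = 1.6860 > 1 and Σzᵢ/Kᵢ = 1.9866 > 1, so g(0) = 0.6860 > 0 and g(1) = -0.9866 < 0.
Newton iteration, V/F⁰ = 0.5:
  V/F = 0.5000: g = -0.17012, g' = -1.1695 → V/F = 0.3545
  V/F = 0.3545: g = 0.00402, g' = -1.2581 → V/F = 0.3577
Converged at V/F = 0.3577.
Compositions from xᵢ = zᵢ/(1+V/F(Kᵢ−1)), yᵢ = Kᵢxᵢ:
  1: x = 0.1920, y = 0.7374
  2: x = 0.8080, y = 0.2626

V/F = 0.3577, x_1 = 0.1920, y_1 = 0.7374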